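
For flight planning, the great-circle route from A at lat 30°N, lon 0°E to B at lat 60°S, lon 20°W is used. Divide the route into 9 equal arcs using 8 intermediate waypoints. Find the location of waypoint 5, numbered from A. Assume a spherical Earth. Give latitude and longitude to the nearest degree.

≈ lat 20°S, lon 8°W

From cos δ = sin φ₁ sin φ₂ + cos φ₁ cos φ₂ cos Δλ, the central angle is δ ≈ 1.597 rad (91.5°).
Interpolate at f = 5/9 with slerp weights a = sin((1−f)δ)/sin δ ≈ 0.652, b = sin(fδ)/sin δ ≈ 0.776.
p = a·p₁ + b·p₂ ≈ (0.929, -0.133, -0.346); φ = arcsin(p_z) ≈ -20.23°, λ = atan2(p_y, p_x) ≈ -8.13°.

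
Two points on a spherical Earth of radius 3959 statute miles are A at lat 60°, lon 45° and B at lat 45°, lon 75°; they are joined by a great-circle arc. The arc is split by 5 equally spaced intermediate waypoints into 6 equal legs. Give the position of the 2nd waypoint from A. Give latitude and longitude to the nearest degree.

Convert each endpoint to a unit vector on the sphere (x = cos φ cos λ, y = cos φ sin λ, z = sin φ).
The central angle between the endpoints is δ = arccos(p₁·p₂) ≈ 0.406 rad (23.3°).
Interpolate at f = 2/6 with slerp weights a = sin((1−f)δ)/sin δ ≈ 0.677, b = sin(fδ)/sin δ ≈ 0.342.
p = a·p₁ + b·p₂ ≈ (0.302, 0.473, 0.828); φ = arcsin(p_z) ≈ 55.88°, λ = atan2(p_y, p_x) ≈ 57.44°.

≈ lat 56°, lon 57°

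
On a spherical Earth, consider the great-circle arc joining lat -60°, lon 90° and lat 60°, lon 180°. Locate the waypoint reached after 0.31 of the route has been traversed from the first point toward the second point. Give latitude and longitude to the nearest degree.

≈ lat -24°, lon 124°

Convert each endpoint to a unit vector on the sphere (x = cos φ cos λ, y = cos φ sin λ, z = sin φ).
The central angle between the endpoints is δ = arccos(p₁·p₂) ≈ 2.419 rad (138.6°).
Interpolate at f = 0.31 with slerp weights a = sin((1−f)δ)/sin δ ≈ 1.505, b = sin(fδ)/sin δ ≈ 1.030.
p = a·p₁ + b·p₂ ≈ (-0.515, 0.752, -0.411); φ = arcsin(p_z) ≈ -24.25°, λ = atan2(p_y, p_x) ≈ 124.40°.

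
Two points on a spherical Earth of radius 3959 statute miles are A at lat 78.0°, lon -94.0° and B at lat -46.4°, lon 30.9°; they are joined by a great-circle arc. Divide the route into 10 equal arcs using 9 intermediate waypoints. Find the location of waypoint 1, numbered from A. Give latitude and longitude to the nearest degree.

Convert each endpoint to a unit vector on the sphere (x = cos φ cos λ, y = cos φ sin λ, z = sin φ).
The central angle between the endpoints is δ = arccos(p₁·p₂) ≈ 2.482 rad (142.2°).
Interpolate at f = 1/10 with slerp weights a = sin((1−f)δ)/sin δ ≈ 1.286, b = sin(fδ)/sin δ ≈ 0.401.
p = a·p₁ + b·p₂ ≈ (0.219, -0.125, 0.968); φ = arcsin(p_z) ≈ 75.42°, λ = atan2(p_y, p_x) ≈ -29.71°.

≈ lat 75°, lon -30°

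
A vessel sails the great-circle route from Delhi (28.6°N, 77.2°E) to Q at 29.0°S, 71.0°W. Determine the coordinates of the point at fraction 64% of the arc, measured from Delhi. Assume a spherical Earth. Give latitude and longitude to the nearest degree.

≈ 11°S, 15°W

Write both endpoints as unit vectors p₁, p₂ with components (cos φ cos λ, cos φ sin λ, sin φ).
The central angle between the endpoints is δ = arccos(p₁·p₂) ≈ 2.657 rad (152.2°).
Interpolate at f = 0.64 with slerp weights a = sin((1−f)δ)/sin δ ≈ 1.753, b = sin(fδ)/sin δ ≈ 2.127.
p = a·p₁ + b·p₂ ≈ (0.947, -0.258, -0.192); φ = arcsin(p_z) ≈ -11.08°, λ = atan2(p_y, p_x) ≈ -15.27°.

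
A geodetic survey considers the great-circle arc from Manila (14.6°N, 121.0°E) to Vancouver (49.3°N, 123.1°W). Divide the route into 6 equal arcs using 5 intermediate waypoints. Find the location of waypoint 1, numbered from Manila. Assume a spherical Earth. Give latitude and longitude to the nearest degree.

≈ (27°N, 131°E)

Convert each endpoint to a unit vector on the sphere (x = cos φ cos λ, y = cos φ sin λ, z = sin φ).
The central angle between the endpoints is δ = arccos(p₁·p₂) ≈ 1.655 rad (94.8°).
Interpolate at f = 1/6 with slerp weights a = sin((1−f)δ)/sin δ ≈ 0.985, b = sin(fδ)/sin δ ≈ 0.273.
p = a·p₁ + b·p₂ ≈ (-0.588, 0.668, 0.456); φ = arcsin(p_z) ≈ 27.11°, λ = atan2(p_y, p_x) ≈ 131.38°.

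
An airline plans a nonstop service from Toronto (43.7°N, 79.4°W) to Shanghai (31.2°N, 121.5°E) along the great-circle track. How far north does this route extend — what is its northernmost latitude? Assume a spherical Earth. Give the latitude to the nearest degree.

≈ 77°N

The great circle lies in the plane with unit normal n̂ = (p₁ × p₂)/|p₁ × p₂|.
Here n̂_z ≈ -0.226; the vertex latitude is φ_max = arccos|n̂_z| ≈ 76.9°.
Check via Clairaut: cos φ_max = |cos φ₁| · sin C = cos(43.7°)·sin(18.2°) ≈ 0.226, again giving ≈ 76.9°.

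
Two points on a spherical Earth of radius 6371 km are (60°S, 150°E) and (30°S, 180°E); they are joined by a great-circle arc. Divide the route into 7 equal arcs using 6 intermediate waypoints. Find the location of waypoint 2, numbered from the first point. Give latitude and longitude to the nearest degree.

Write both endpoints as unit vectors p₁, p₂ with components (cos φ cos λ, cos φ sin λ, sin φ).
The central angle between the endpoints is δ = arccos(p₁·p₂) ≈ 0.630 rad (36.1°).
Interpolate at f = 2/7 with slerp weights a = sin((1−f)δ)/sin δ ≈ 0.738, b = sin(fδ)/sin δ ≈ 0.304.
p = a·p₁ + b·p₂ ≈ (-0.583, 0.185, -0.791); φ = arcsin(p_z) ≈ -52.31°, λ = atan2(p_y, p_x) ≈ 162.43°.

≈ (52°S, 162°E)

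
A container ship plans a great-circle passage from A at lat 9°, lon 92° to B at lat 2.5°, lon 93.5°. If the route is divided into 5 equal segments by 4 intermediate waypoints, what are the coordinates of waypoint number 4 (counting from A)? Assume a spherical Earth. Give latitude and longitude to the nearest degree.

The haversine formula gives a central angle δ ≈ 0.116 rad (6.7°) between the endpoints.
Interpolate at f = 4/5 with slerp weights a = sin((1−f)δ)/sin δ ≈ 0.200, b = sin(fδ)/sin δ ≈ 0.801.
p = a·p₁ + b·p₂ ≈ (-0.056, 0.996, 0.066); φ = arcsin(p_z) ≈ 3.80°, λ = atan2(p_y, p_x) ≈ 93.20°.

≈ lat 4°, lon 93°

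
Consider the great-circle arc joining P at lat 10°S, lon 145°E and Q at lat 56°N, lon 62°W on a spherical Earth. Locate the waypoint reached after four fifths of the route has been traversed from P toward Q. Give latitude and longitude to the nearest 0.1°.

≈ lat 70.9°N, lon 112.5°W

Write both endpoints as unit vectors p₁, p₂ with components (cos φ cos λ, cos φ sin λ, sin φ).
The central angle between the endpoints is δ = arccos(p₁·p₂) ≈ 2.258 rad (129.4°).
Interpolate at f = 4/5 with slerp weights a = sin((1−f)δ)/sin δ ≈ 0.565, b = sin(fδ)/sin δ ≈ 1.258.
p = a·p₁ + b·p₂ ≈ (-0.125, -0.302, 0.945); φ = arcsin(p_z) ≈ 70.91°, λ = atan2(p_y, p_x) ≈ -112.52°.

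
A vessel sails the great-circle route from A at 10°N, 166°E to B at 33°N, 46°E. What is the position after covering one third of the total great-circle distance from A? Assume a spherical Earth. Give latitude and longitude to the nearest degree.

Convert each endpoint to a unit vector on the sphere (x = cos φ cos λ, y = cos φ sin λ, z = sin φ).
The central angle between the endpoints is δ = arccos(p₁·p₂) ≈ 1.895 rad (108.6°).
Interpolate at f = 1/3 with slerp weights a = sin((1−f)δ)/sin δ ≈ 1.005, b = sin(fδ)/sin δ ≈ 0.623.
p = a·p₁ + b·p₂ ≈ (-0.598, 0.615, 0.514); φ = arcsin(p_z) ≈ 30.92°, λ = atan2(p_y, p_x) ≈ 134.18°.

≈ 31°N, 134°E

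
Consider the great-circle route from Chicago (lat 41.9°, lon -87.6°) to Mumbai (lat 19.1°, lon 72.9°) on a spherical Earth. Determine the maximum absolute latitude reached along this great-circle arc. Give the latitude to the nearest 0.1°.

≈ 74.8°

The great circle lies in the plane with unit normal n̂ = (p₁ × p₂)/|p₁ × p₂|.
Here n̂_z ≈ +0.262; the vertex latitude is φ_max = arccos|n̂_z| ≈ 74.8°.
Check via Clairaut: cos φ_max = |cos φ₁| · sin C = cos(41.9°)·sin(20.6°) ≈ 0.262, again giving ≈ 74.8°.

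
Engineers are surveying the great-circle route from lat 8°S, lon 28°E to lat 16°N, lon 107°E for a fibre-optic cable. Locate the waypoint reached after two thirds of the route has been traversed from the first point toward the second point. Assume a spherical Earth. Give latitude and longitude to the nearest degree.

From cos δ = sin φ₁ sin φ₂ + cos φ₁ cos φ₂ cos Δλ, the central angle is δ ≈ 1.427 rad (81.8°).
Interpolate at f = 2/3 with slerp weights a = sin((1−f)δ)/sin δ ≈ 0.463, b = sin(fδ)/sin δ ≈ 0.823.
p = a·p₁ + b·p₂ ≈ (0.173, 0.971, 0.162); φ = arcsin(p_z) ≈ 9.34°, λ = atan2(p_y, p_x) ≈ 79.88°.

≈ lat 9°N, lon 80°E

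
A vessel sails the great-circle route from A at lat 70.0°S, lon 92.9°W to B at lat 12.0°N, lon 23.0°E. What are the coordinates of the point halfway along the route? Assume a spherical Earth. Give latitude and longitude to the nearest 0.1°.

Convert each endpoint to a unit vector on the sphere (x = cos φ cos λ, y = cos φ sin λ, z = sin φ).
The central angle between the endpoints is δ = arccos(p₁·p₂) ≈ 1.919 rad (110.0°).
Interpolate at f = 1/2 with slerp weights a = sin((1−f)δ)/sin δ ≈ 0.871, b = sin(fδ)/sin δ ≈ 0.871.
p = a·p₁ + b·p₂ ≈ (0.770, 0.035, -0.638); φ = arcsin(p_z) ≈ -39.62°, λ = atan2(p_y, p_x) ≈ 2.63°.

≈ lat 39.6°S, lon 2.6°E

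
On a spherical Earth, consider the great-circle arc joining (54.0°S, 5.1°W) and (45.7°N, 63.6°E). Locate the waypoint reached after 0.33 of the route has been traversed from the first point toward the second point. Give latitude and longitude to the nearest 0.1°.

≈ (22.7°S, 23.7°E)

From cos δ = sin φ₁ sin φ₂ + cos φ₁ cos φ₂ cos Δλ, the central angle is δ ≈ 2.015 rad (115.5°).
Interpolate at f = 0.33 with slerp weights a = sin((1−f)δ)/sin δ ≈ 1.081, b = sin(fδ)/sin δ ≈ 0.683.
p = a·p₁ + b·p₂ ≈ (0.845, 0.371, -0.385); φ = arcsin(p_z) ≈ -22.66°, λ = atan2(p_y, p_x) ≈ 23.71°.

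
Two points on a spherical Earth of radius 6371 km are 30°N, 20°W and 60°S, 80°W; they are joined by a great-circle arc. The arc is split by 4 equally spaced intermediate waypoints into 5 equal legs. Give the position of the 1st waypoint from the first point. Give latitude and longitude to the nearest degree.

≈ 11°N, 29°W

The haversine formula gives a central angle δ ≈ 1.789 rad (102.5°) between the endpoints.
Interpolate at f = 1/5 with slerp weights a = sin((1−f)δ)/sin δ ≈ 1.014, b = sin(fδ)/sin δ ≈ 0.359.
p = a·p₁ + b·p₂ ≈ (0.857, -0.477, 0.196); φ = arcsin(p_z) ≈ 11.33°, λ = atan2(p_y, p_x) ≈ -29.12°.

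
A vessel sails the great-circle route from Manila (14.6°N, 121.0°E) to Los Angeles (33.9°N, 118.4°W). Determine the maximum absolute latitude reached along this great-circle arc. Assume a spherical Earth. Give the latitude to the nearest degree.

The great circle lies in the plane with unit normal n̂ = (p₁ × p₂)/|p₁ × p₂|.
Here n̂_z ≈ +0.718; the vertex latitude is φ_max = arccos|n̂_z| ≈ 44.1°.
Check via Clairaut: cos φ_max = |cos φ₁| · sin C = cos(14.6°)·sin(47.9°) ≈ 0.718, again giving ≈ 44.1°.

≈ 44°N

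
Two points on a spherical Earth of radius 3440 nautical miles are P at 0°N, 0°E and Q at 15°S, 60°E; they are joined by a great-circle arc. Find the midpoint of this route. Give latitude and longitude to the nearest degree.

≈ 9°S, 29°E

Write both endpoints as unit vectors p₁, p₂ with components (cos φ cos λ, cos φ sin λ, sin φ).
The central angle between the endpoints is δ = arccos(p₁·p₂) ≈ 1.067 rad (61.1°).
Interpolate at f = 1/2 with slerp weights a = sin((1−f)δ)/sin δ ≈ 0.581, b = sin(fδ)/sin δ ≈ 0.581.
p = a·p₁ + b·p₂ ≈ (0.861, 0.486, -0.150); φ = arcsin(p_z) ≈ -8.64°, λ = atan2(p_y, p_x) ≈ 29.43°.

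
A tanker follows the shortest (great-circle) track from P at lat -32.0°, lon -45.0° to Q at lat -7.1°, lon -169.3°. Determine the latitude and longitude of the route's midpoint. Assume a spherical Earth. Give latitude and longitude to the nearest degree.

≈ lat -37°, lon -116°

Write both endpoints as unit vectors p₁, p₂ with components (cos φ cos λ, cos φ sin λ, sin φ).
The central angle between the endpoints is δ = arccos(p₁·p₂) ≈ 1.992 rad (114.1°).
Interpolate at f = 1/2 with slerp weights a = sin((1−f)δ)/sin δ ≈ 0.920, b = sin(fδ)/sin δ ≈ 0.920.
p = a·p₁ + b·p₂ ≈ (-0.345, -0.721, -0.601); φ = arcsin(p_z) ≈ -36.94°, λ = atan2(p_y, p_x) ≈ -115.59°.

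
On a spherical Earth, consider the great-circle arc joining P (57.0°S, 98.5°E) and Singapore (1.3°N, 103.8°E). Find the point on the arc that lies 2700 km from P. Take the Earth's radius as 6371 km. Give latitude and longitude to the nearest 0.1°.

≈ (32.8°S, 101.5°E)

The haversine formula gives a central angle δ ≈ 1.020 rad (58.5°) between the endpoints. The total great-circle distance is δ·R ≈ 1.020 × 6371 ≈ 6500 km, so the target fraction is f = 2700/6500 ≈ 0.415.
Interpolate at f ≈ 0.415 with slerp weights a = sin((1−f)δ)/sin δ ≈ 0.659, b = sin(fδ)/sin δ ≈ 0.483.
p = a·p₁ + b·p₂ ≈ (-0.168, 0.824, -0.542); φ = arcsin(p_z) ≈ -32.81°, λ = atan2(p_y, p_x) ≈ 101.54°.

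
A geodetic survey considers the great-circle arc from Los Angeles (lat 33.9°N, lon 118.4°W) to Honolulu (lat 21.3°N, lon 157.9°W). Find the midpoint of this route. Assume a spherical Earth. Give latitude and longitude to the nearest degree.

≈ lat 29°N, lon 139°W

Convert each endpoint to a unit vector on the sphere (x = cos φ cos λ, y = cos φ sin λ, z = sin φ).
The central angle between the endpoints is δ = arccos(p₁·p₂) ≈ 0.645 rad (36.9°).
Interpolate at f = 1/2 with slerp weights a = sin((1−f)δ)/sin δ ≈ 0.527, b = sin(fδ)/sin δ ≈ 0.527.
p = a·p₁ + b·p₂ ≈ (-0.663, -0.570, 0.486); φ = arcsin(p_z) ≈ 29.05°, λ = atan2(p_y, p_x) ≈ -139.34°.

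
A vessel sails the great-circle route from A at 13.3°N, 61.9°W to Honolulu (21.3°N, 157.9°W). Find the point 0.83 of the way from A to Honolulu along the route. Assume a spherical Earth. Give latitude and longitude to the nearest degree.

≈ 24°N, 142°W

Write both endpoints as unit vectors p₁, p₂ with components (cos φ cos λ, cos φ sin λ, sin φ).
The central angle between the endpoints is δ = arccos(p₁·p₂) ≈ 1.582 rad (90.6°).
Interpolate at f = 0.83 with slerp weights a = sin((1−f)δ)/sin δ ≈ 0.266, b = sin(fδ)/sin δ ≈ 0.967.
p = a·p₁ + b·p₂ ≈ (-0.713, -0.567, 0.412); φ = arcsin(p_z) ≈ 24.36°, λ = atan2(p_y, p_x) ≈ -141.50°.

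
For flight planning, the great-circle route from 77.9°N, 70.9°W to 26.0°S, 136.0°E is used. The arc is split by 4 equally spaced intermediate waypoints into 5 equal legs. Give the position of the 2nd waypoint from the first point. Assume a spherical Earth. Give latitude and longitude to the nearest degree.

Write both endpoints as unit vectors p₁, p₂ with components (cos φ cos λ, cos φ sin λ, sin φ).
The central angle between the endpoints is δ = arccos(p₁·p₂) ≈ 2.210 rad (126.6°).
Interpolate at f = 2/5 with slerp weights a = sin((1−f)δ)/sin δ ≈ 1.209, b = sin(fδ)/sin δ ≈ 0.964.
p = a·p₁ + b·p₂ ≈ (-0.540, 0.362, 0.760); φ = arcsin(p_z) ≈ 49.44°, λ = atan2(p_y, p_x) ≈ 146.16°.

≈ 49°N, 146°E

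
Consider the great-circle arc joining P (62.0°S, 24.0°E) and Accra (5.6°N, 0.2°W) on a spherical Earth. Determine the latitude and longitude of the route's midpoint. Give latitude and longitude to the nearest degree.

Write both endpoints as unit vectors p₁, p₂ with components (cos φ cos λ, cos φ sin λ, sin φ).
The central angle between the endpoints is δ = arccos(p₁·p₂) ≈ 1.224 rad (70.1°).
Interpolate at f = 1/2 with slerp weights a = sin((1−f)δ)/sin δ ≈ 0.611, b = sin(fδ)/sin δ ≈ 0.611.
p = a·p₁ + b·p₂ ≈ (0.870, 0.115, -0.480); φ = arcsin(p_z) ≈ -28.67°, λ = atan2(p_y, p_x) ≈ 7.50°.

≈ (29°S, 7°E)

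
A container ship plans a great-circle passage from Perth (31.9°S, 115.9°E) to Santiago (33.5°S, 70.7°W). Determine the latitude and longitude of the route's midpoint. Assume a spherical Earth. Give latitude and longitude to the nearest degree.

Write both endpoints as unit vectors p₁, p₂ with components (cos φ cos λ, cos φ sin λ, sin φ).
The central angle between the endpoints is δ = arccos(p₁·p₂) ≈ 1.995 rad (114.3°).
Interpolate at f = 1/2 with slerp weights a = sin((1−f)δ)/sin δ ≈ 0.922, b = sin(fδ)/sin δ ≈ 0.922.
p = a·p₁ + b·p₂ ≈ (-0.088, -0.021, -0.996); φ = arcsin(p_z) ≈ -84.82°, λ = atan2(p_y, p_x) ≈ -166.24°.

≈ 85°S, 166°W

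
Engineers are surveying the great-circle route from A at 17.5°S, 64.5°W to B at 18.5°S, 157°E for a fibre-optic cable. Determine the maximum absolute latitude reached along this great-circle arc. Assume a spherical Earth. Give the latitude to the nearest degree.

≈ 43°S

The great circle lies in the plane with unit normal n̂ = (p₁ × p₂)/|p₁ × p₂|.
Here n̂_z ≈ -0.737; the vertex latitude is φ_max = arccos|n̂_z| ≈ 42.5°.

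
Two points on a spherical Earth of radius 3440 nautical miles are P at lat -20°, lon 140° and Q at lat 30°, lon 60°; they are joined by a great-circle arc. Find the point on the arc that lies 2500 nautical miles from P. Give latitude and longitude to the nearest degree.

Write both endpoints as unit vectors p₁, p₂ with components (cos φ cos λ, cos φ sin λ, sin φ).
The central angle between the endpoints is δ = arccos(p₁·p₂) ≈ 1.600 rad (91.7°). The total great-circle distance is δ·R ≈ 1.600 × 3440 ≈ 5506 nmi, so the target fraction is f = 2500/5506 ≈ 0.454.
Interpolate at f ≈ 0.454 with slerp weights a = sin((1−f)δ)/sin δ ≈ 0.767, b = sin(fδ)/sin δ ≈ 0.665.
p = a·p₁ + b·p₂ ≈ (-0.264, 0.962, 0.070); φ = arcsin(p_z) ≈ 4.01°, λ = atan2(p_y, p_x) ≈ 105.37°.

≈ lat 4°, lon 105°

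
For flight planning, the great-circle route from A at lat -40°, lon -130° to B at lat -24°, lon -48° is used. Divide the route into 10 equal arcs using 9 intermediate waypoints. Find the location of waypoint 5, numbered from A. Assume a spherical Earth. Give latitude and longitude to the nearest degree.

≈ lat -40°, lon -85°

Write both endpoints as unit vectors p₁, p₂ with components (cos φ cos λ, cos φ sin λ, sin φ).
The central angle between the endpoints is δ = arccos(p₁·p₂) ≈ 1.204 rad (69.0°).
Interpolate at f = 5/10 with slerp weights a = sin((1−f)δ)/sin δ ≈ 0.607, b = sin(fδ)/sin δ ≈ 0.607.
p = a·p₁ + b·p₂ ≈ (0.072, -0.768, -0.637); φ = arcsin(p_z) ≈ -39.54°, λ = atan2(p_y, p_x) ≈ -84.63°.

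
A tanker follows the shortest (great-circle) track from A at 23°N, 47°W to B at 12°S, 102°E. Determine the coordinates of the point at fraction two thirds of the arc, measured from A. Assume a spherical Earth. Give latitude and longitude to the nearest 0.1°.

Convert each endpoint to a unit vector on the sphere (x = cos φ cos λ, y = cos φ sin λ, z = sin φ).
The central angle between the endpoints is δ = arccos(p₁·p₂) ≈ 2.593 rad (148.5°).
Interpolate at f = 2/3 with slerp weights a = sin((1−f)δ)/sin δ ≈ 1.457, b = sin(fδ)/sin δ ≈ 1.892.
p = a·p₁ + b·p₂ ≈ (0.530, 0.830, 0.176); φ = arcsin(p_z) ≈ 10.14°, λ = atan2(p_y, p_x) ≈ 57.42°.

≈ 10.1°N, 57.4°E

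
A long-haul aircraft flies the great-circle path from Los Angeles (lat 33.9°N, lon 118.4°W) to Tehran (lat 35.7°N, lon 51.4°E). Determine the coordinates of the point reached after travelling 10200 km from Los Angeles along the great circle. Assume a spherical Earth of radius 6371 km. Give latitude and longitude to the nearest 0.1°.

The haversine formula gives a central angle δ ≈ 1.916 rad (109.8°) between the endpoints. The total great-circle distance is δ·R ≈ 1.916 × 6371 ≈ 12204 km, so the target fraction is f = 10200/12204 ≈ 0.836.
Interpolate at f ≈ 0.836 with slerp weights a = sin((1−f)δ)/sin δ ≈ 0.329, b = sin(fδ)/sin δ ≈ 1.062.
p = a·p₁ + b·p₂ ≈ (0.408, 0.434, 0.803); φ = arcsin(p_z) ≈ 53.42°, λ = atan2(p_y, p_x) ≈ 46.75°.

≈ lat 53.4°N, lon 46.8°E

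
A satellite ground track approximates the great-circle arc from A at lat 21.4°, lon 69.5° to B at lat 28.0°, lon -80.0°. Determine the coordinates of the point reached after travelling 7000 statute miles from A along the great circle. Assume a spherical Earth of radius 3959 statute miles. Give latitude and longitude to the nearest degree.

≈ lat 45°, lon -63°

Write both endpoints as unit vectors p₁, p₂ with components (cos φ cos λ, cos φ sin λ, sin φ).
The central angle between the endpoints is δ = arccos(p₁·p₂) ≈ 2.138 rad (122.5°). The total great-circle distance is δ·R ≈ 2.138 × 3959 ≈ 8463 mi, so the target fraction is f = 7000/8463 ≈ 0.827.
Interpolate at f ≈ 0.827 with slerp weights a = sin((1−f)δ)/sin δ ≈ 0.428, b = sin(fδ)/sin δ ≈ 1.162.
p = a·p₁ + b·p₂ ≈ (0.318, -0.637, 0.702); φ = arcsin(p_z) ≈ 44.59°, λ = atan2(p_y, p_x) ≈ -63.49°.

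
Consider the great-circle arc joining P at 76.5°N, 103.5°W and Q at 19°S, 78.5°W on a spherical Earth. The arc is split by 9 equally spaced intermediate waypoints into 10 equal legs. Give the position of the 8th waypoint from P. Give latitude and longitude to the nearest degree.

Write both endpoints as unit vectors p₁, p₂ with components (cos φ cos λ, cos φ sin λ, sin φ).
The central angle between the endpoints is δ = arccos(p₁·p₂) ≈ 1.688 rad (96.7°).
Interpolate at f = 8/10 with slerp weights a = sin((1−f)δ)/sin δ ≈ 0.333, b = sin(fδ)/sin δ ≈ 0.982.
p = a·p₁ + b·p₂ ≈ (0.167, -0.986, 0.004); φ = arcsin(p_z) ≈ 0.25°, λ = atan2(p_y, p_x) ≈ -80.39°.

≈ 0°N, 80°W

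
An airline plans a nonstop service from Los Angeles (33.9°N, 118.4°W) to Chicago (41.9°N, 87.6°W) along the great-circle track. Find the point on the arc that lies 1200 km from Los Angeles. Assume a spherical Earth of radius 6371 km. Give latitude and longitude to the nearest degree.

≈ 38°N, 106°W

From cos δ = sin φ₁ sin φ₂ + cos φ₁ cos φ₂ cos Δλ, the central angle is δ ≈ 0.444 rad (25.4°). The total great-circle distance is δ·R ≈ 0.444 × 6371 ≈ 2827 km, so the target fraction is f = 1200/2827 ≈ 0.424.
Interpolate at f ≈ 0.424 with slerp weights a = sin((1−f)δ)/sin δ ≈ 0.588, b = sin(fδ)/sin δ ≈ 0.436.
p = a·p₁ + b·p₂ ≈ (-0.219, -0.754, 0.619); φ = arcsin(p_z) ≈ 38.28°, λ = atan2(p_y, p_x) ≈ -106.18°.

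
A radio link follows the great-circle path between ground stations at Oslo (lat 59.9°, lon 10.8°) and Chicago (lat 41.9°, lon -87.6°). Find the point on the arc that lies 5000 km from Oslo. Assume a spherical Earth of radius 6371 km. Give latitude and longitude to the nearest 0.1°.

≈ lat 52.2°, lon -74.8°

Convert each endpoint to a unit vector on the sphere (x = cos φ cos λ, y = cos φ sin λ, z = sin φ).
The central angle between the endpoints is δ = arccos(p₁·p₂) ≈ 1.020 rad (58.4°). The total great-circle distance is δ·R ≈ 1.020 × 6371 ≈ 6499 km, so the target fraction is f = 5000/6499 ≈ 0.769.
Interpolate at f ≈ 0.769 with slerp weights a = sin((1−f)δ)/sin δ ≈ 0.274, b = sin(fδ)/sin δ ≈ 0.829.
p = a·p₁ + b·p₂ ≈ (0.161, -0.591, 0.791); φ = arcsin(p_z) ≈ 52.24°, λ = atan2(p_y, p_x) ≈ -74.79°.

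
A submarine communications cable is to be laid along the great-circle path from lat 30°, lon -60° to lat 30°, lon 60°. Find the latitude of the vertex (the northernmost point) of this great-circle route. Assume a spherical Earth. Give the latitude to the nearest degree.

The great circle lies in the plane with unit normal n̂ = (p₁ × p₂)/|p₁ × p₂|.
Here n̂_z ≈ +0.655; the vertex latitude is φ_max = arccos|n̂_z| ≈ 49.1°.
Check via Clairaut: cos φ_max = |cos φ₁| · sin C = cos(30.0°)·sin(49.1°) ≈ 0.655, again giving ≈ 49.1°.

≈ 49°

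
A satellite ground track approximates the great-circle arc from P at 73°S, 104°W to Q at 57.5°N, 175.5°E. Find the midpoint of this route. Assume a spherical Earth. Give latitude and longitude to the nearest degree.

≈ 10°S, 158°W

The haversine formula gives a central angle δ ≈ 2.466 rad (141.3°) between the endpoints.
Interpolate at f = 1/2 with slerp weights a = sin((1−f)δ)/sin δ ≈ 1.510, b = sin(fδ)/sin δ ≈ 1.510.
p = a·p₁ + b·p₂ ≈ (-0.915, -0.365, -0.170); φ = arcsin(p_z) ≈ -9.81°, λ = atan2(p_y, p_x) ≈ -158.28°.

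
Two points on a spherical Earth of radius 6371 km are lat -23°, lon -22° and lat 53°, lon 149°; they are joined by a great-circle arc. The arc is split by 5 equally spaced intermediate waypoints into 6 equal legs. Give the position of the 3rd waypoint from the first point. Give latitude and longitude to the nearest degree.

From cos δ = sin φ₁ sin φ₂ + cos φ₁ cos φ₂ cos Δλ, the central angle is δ ≈ 2.605 rad (149.2°).
Interpolate at f = 3/6 with slerp weights a = sin((1−f)δ)/sin δ ≈ 1.884, b = sin(fδ)/sin δ ≈ 1.884.
p = a·p₁ + b·p₂ ≈ (0.636, -0.066, 0.769); φ = arcsin(p_z) ≈ 50.24°, λ = atan2(p_y, p_x) ≈ -5.90°.

≈ lat 50°, lon -6°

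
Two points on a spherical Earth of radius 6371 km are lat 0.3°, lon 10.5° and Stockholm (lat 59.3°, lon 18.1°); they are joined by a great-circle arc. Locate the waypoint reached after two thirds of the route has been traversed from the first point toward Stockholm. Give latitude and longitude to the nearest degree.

≈ lat 40°, lon 14°

Write both endpoints as unit vectors p₁, p₂ with components (cos φ cos λ, cos φ sin λ, sin φ).
The central angle between the endpoints is δ = arccos(p₁·p₂) ≈ 1.035 rad (59.3°).
Interpolate at f = 2/3 with slerp weights a = sin((1−f)δ)/sin δ ≈ 0.393, b = sin(fδ)/sin δ ≈ 0.740.
p = a·p₁ + b·p₂ ≈ (0.746, 0.189, 0.639); φ = arcsin(p_z) ≈ 39.69°, λ = atan2(p_y, p_x) ≈ 14.22°.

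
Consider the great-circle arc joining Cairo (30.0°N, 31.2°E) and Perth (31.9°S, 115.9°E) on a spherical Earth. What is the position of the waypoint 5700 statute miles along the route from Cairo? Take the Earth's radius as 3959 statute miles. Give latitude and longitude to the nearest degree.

≈ 22°S, 98°E

From cos δ = sin φ₁ sin φ₂ + cos φ₁ cos φ₂ cos Δλ, the central angle is δ ≈ 1.768 rad (101.3°). The total great-circle distance is δ·R ≈ 1.768 × 3959 ≈ 7001 mi, so the target fraction is f = 5700/7001 ≈ 0.814.
Interpolate at f ≈ 0.814 with slerp weights a = sin((1−f)δ)/sin δ ≈ 0.329, b = sin(fδ)/sin δ ≈ 1.011.
p = a·p₁ + b·p₂ ≈ (-0.131, 0.920, -0.370); φ = arcsin(p_z) ≈ -21.70°, λ = atan2(p_y, p_x) ≈ 98.11°.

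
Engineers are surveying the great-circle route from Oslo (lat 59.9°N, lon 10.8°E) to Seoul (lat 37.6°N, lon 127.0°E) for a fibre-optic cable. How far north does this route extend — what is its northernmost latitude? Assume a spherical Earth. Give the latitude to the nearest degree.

The great circle lies in the plane with unit normal n̂ = (p₁ × p₂)/|p₁ × p₂|.
Here n̂_z ≈ +0.381; the vertex latitude is φ_max = arccos|n̂_z| ≈ 67.6°.

≈ 68°N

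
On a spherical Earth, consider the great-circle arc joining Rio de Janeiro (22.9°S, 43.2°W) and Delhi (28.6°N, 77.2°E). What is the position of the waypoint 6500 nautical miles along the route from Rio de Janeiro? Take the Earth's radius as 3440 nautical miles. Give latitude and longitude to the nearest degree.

≈ 24°N, 57°E

The haversine formula gives a central angle δ ≈ 2.209 rad (126.6°) between the endpoints. The total great-circle distance is δ·R ≈ 2.209 × 3440 ≈ 7598 nmi, so the target fraction is f = 6500/7598 ≈ 0.855.
Interpolate at f ≈ 0.855 with slerp weights a = sin((1−f)δ)/sin δ ≈ 0.391, b = sin(fδ)/sin δ ≈ 1.182.
p = a·p₁ + b·p₂ ≈ (0.492, 0.766, 0.414); φ = arcsin(p_z) ≈ 24.45°, λ = atan2(p_y, p_x) ≈ 57.27°.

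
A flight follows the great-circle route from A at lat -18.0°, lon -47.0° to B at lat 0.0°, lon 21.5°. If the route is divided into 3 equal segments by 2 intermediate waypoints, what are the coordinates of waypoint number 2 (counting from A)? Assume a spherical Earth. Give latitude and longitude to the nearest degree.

From cos δ = sin φ₁ sin φ₂ + cos φ₁ cos φ₂ cos Δλ, the central angle is δ ≈ 1.215 rad (69.6°).
Interpolate at f = 2/3 with slerp weights a = sin((1−f)δ)/sin δ ≈ 0.420, b = sin(fδ)/sin δ ≈ 0.773.
p = a·p₁ + b·p₂ ≈ (0.991, -0.009, -0.130); φ = arcsin(p_z) ≈ -7.46°, λ = atan2(p_y, p_x) ≈ -0.53°.

≈ lat -7°, lon -1°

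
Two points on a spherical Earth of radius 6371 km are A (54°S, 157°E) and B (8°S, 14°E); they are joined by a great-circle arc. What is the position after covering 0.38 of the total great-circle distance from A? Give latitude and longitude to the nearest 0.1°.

≈ (64.7°S, 69.5°E)

From cos δ = sin φ₁ sin φ₂ + cos φ₁ cos φ₂ cos Δλ, the central angle is δ ≈ 1.931 rad (110.6°).
Interpolate at f = 0.38 with slerp weights a = sin((1−f)δ)/sin δ ≈ 0.995, b = sin(fδ)/sin δ ≈ 0.715.
p = a·p₁ + b·p₂ ≈ (0.149, 0.400, -0.904); φ = arcsin(p_z) ≈ -64.73°, λ = atan2(p_y, p_x) ≈ 69.53°.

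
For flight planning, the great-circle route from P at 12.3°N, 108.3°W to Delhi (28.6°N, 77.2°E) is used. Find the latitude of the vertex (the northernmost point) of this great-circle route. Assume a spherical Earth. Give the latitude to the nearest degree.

≈ 83°N

The great circle lies in the plane with unit normal n̂ = (p₁ × p₂)/|p₁ × p₂|.
Here n̂_z ≈ -0.125; the vertex latitude is φ_max = arccos|n̂_z| ≈ 82.8°.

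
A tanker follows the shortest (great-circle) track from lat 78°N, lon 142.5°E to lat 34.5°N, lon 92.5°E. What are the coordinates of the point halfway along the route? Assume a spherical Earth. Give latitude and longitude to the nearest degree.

≈ lat 58°N, lon 102°E

Convert each endpoint to a unit vector on the sphere (x = cos φ cos λ, y = cos φ sin λ, z = sin φ).
The central angle between the endpoints is δ = arccos(p₁·p₂) ≈ 0.844 rad (48.4°).
Interpolate at f = 1/2 with slerp weights a = sin((1−f)δ)/sin δ ≈ 0.548, b = sin(fδ)/sin δ ≈ 0.548.
p = a·p₁ + b·p₂ ≈ (-0.110, 0.521, 0.847); φ = arcsin(p_z) ≈ 57.85°, λ = atan2(p_y, p_x) ≈ 101.94°.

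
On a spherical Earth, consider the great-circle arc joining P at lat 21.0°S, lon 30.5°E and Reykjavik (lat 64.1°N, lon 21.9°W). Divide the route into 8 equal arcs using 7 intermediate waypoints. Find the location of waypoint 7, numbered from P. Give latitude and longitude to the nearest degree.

≈ lat 55°N, lon 7°W

From cos δ = sin φ₁ sin φ₂ + cos φ₁ cos φ₂ cos Δλ, the central angle is δ ≈ 1.644 rad (94.2°).
Interpolate at f = 7/8 with slerp weights a = sin((1−f)δ)/sin δ ≈ 0.205, b = sin(fδ)/sin δ ≈ 0.994.
p = a·p₁ + b·p₂ ≈ (0.567, -0.065, 0.821); φ = arcsin(p_z) ≈ 55.17°, λ = atan2(p_y, p_x) ≈ -6.53°.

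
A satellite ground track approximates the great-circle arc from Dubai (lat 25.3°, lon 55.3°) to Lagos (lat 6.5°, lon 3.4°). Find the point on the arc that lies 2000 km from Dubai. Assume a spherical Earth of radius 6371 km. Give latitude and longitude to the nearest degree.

Write both endpoints as unit vectors p₁, p₂ with components (cos φ cos λ, cos φ sin λ, sin φ).
The central angle between the endpoints is δ = arccos(p₁·p₂) ≈ 0.924 rad (52.9°). The total great-circle distance is δ·R ≈ 0.924 × 6371 ≈ 5887 km, so the target fraction is f = 2000/5887 ≈ 0.340.
Interpolate at f ≈ 0.340 with slerp weights a = sin((1−f)δ)/sin δ ≈ 0.718, b = sin(fδ)/sin δ ≈ 0.387.
p = a·p₁ + b·p₂ ≈ (0.753, 0.556, 0.351); φ = arcsin(p_z) ≈ 20.53°, λ = atan2(p_y, p_x) ≈ 36.45°.

≈ lat 21°, lon 36°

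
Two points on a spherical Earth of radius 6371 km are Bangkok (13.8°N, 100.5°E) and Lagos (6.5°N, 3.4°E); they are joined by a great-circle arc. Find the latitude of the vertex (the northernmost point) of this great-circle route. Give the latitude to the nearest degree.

≈ 16°N

The great circle lies in the plane with unit normal n̂ = (p₁ × p₂)/|p₁ × p₂|.
Here n̂_z ≈ -0.962; the vertex latitude is φ_max = arccos|n̂_z| ≈ 15.9°.
Check via Clairaut: cos φ_max = |cos φ₁| · sin C = cos(13.8°)·sin(82.0°) ≈ 0.962, again giving ≈ 15.9°.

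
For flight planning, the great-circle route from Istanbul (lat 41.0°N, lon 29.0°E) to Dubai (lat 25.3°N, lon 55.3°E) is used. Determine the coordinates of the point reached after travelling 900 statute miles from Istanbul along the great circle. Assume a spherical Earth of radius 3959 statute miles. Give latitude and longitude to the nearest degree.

Convert each endpoint to a unit vector on the sphere (x = cos φ cos λ, y = cos φ sin λ, z = sin φ).
The central angle between the endpoints is δ = arccos(p₁·p₂) ≈ 0.469 rad (26.9°). The total great-circle distance is δ·R ≈ 0.469 × 3959 ≈ 1856 mi, so the target fraction is f = 900/1856 ≈ 0.485.
Interpolate at f ≈ 0.485 with slerp weights a = sin((1−f)δ)/sin δ ≈ 0.529, b = sin(fδ)/sin δ ≈ 0.499.
p = a·p₁ + b·p₂ ≈ (0.606, 0.564, 0.560); φ = arcsin(p_z) ≈ 34.09°, λ = atan2(p_y, p_x) ≈ 42.96°.

≈ lat 34°N, lon 43°E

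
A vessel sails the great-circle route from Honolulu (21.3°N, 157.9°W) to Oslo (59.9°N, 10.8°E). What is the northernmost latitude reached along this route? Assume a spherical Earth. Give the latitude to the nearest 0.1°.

≈ 84.7°N

The great circle lies in the plane with unit normal n̂ = (p₁ × p₂)/|p₁ × p₂|.
Here n̂_z ≈ +0.093; the vertex latitude is φ_max = arccos|n̂_z| ≈ 84.7°.
Check via Clairaut: cos φ_max = |cos φ₁| · sin C = cos(21.3°)·sin(5.7°) ≈ 0.093, again giving ≈ 84.7°.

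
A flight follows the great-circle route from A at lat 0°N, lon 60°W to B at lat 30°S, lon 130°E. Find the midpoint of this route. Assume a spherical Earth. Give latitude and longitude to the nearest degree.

≈ lat 67°S, lon 106°W

Convert each endpoint to a unit vector on the sphere (x = cos φ cos λ, y = cos φ sin λ, z = sin φ).
The central angle between the endpoints is δ = arccos(p₁·p₂) ≈ 2.592 rad (148.5°).
Interpolate at f = 1/2 with slerp weights a = sin((1−f)δ)/sin δ ≈ 1.843, b = sin(fδ)/sin δ ≈ 1.843.
p = a·p₁ + b·p₂ ≈ (-0.104, -0.374, -0.922); φ = arcsin(p_z) ≈ -67.18°, λ = atan2(p_y, p_x) ≈ -105.63°.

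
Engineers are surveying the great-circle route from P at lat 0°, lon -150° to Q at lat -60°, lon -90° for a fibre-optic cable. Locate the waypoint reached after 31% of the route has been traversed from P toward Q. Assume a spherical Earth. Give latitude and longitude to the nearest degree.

≈ lat -21°, lon -139°

From cos δ = sin φ₁ sin φ₂ + cos φ₁ cos φ₂ cos Δλ, the central angle is δ ≈ 1.318 rad (75.5°).
Interpolate at f = 0.31 with slerp weights a = sin((1−f)δ)/sin δ ≈ 0.815, b = sin(fδ)/sin δ ≈ 0.410.
p = a·p₁ + b·p₂ ≈ (-0.706, -0.613, -0.355); φ = arcsin(p_z) ≈ -20.82°, λ = atan2(p_y, p_x) ≈ -139.04°.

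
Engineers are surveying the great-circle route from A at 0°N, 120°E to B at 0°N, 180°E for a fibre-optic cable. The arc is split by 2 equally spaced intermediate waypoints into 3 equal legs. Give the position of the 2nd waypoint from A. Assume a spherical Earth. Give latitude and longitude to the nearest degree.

≈ 0°N, 160°E

The haversine formula gives a central angle δ ≈ 1.047 rad (60.0°) between the endpoints.
Interpolate at f = 2/3 with slerp weights a = sin((1−f)δ)/sin δ ≈ 0.395, b = sin(fδ)/sin δ ≈ 0.742.
p = a·p₁ + b·p₂ ≈ (-0.940, 0.342, 0.000); φ = arcsin(p_z) ≈ 0.00°, λ = atan2(p_y, p_x) ≈ 160.00°.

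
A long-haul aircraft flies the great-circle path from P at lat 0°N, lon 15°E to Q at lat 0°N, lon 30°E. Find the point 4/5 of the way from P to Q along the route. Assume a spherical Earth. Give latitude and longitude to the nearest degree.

≈ lat 0°N, lon 27°E

Write both endpoints as unit vectors p₁, p₂ with components (cos φ cos λ, cos φ sin λ, sin φ).
The central angle between the endpoints is δ = arccos(p₁·p₂) ≈ 0.262 rad (15.0°).
Interpolate at f = 4/5 with slerp weights a = sin((1−f)δ)/sin δ ≈ 0.202, b = sin(fδ)/sin δ ≈ 0.803.
p = a·p₁ + b·p₂ ≈ (0.891, 0.454, 0.000); φ = arcsin(p_z) ≈ 0.00°, λ = atan2(p_y, p_x) ≈ 27.00°.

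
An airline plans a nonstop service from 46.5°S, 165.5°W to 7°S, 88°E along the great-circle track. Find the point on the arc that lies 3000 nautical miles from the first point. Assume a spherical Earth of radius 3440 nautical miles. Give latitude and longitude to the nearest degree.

≈ 38°S, 126°E

From cos δ = sin φ₁ sin φ₂ + cos φ₁ cos φ₂ cos Δλ, the central angle is δ ≈ 1.677 rad (96.1°). The total great-circle distance is δ·R ≈ 1.677 × 3440 ≈ 5768 nmi, so the target fraction is f = 3000/5768 ≈ 0.520.
Interpolate at f ≈ 0.520 with slerp weights a = sin((1−f)δ)/sin δ ≈ 0.725, b = sin(fδ)/sin δ ≈ 0.770.
p = a·p₁ + b·p₂ ≈ (-0.456, 0.639, -0.619); φ = arcsin(p_z) ≈ -38.27°, λ = atan2(p_y, p_x) ≈ 125.53°.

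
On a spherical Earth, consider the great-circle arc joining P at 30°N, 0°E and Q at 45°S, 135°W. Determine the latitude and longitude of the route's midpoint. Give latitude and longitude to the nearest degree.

≈ 18°S, 54°W

Convert each endpoint to a unit vector on the sphere (x = cos φ cos λ, y = cos φ sin λ, z = sin φ).
The central angle between the endpoints is δ = arccos(p₁·p₂) ≈ 2.476 rad (141.9°).
Interpolate at f = 1/2 with slerp weights a = sin((1−f)δ)/sin δ ≈ 1.531, b = sin(fδ)/sin δ ≈ 1.531.
p = a·p₁ + b·p₂ ≈ (0.560, -0.765, -0.317); φ = arcsin(p_z) ≈ -18.48°, λ = atan2(p_y, p_x) ≈ -53.79°.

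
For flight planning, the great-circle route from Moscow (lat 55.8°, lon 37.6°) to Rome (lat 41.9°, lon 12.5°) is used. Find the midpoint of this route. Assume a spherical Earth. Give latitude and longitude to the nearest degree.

≈ lat 50°, lon 23°

Write both endpoints as unit vectors p₁, p₂ with components (cos φ cos λ, cos φ sin λ, sin φ).
The central angle between the endpoints is δ = arccos(p₁·p₂) ≈ 0.373 rad (21.4°).
Interpolate at f = 1/2 with slerp weights a = sin((1−f)δ)/sin δ ≈ 0.509, b = sin(fδ)/sin δ ≈ 0.509.
p = a·p₁ + b·p₂ ≈ (0.596, 0.256, 0.761); φ = arcsin(p_z) ≈ 49.52°, λ = atan2(p_y, p_x) ≈ 23.27°.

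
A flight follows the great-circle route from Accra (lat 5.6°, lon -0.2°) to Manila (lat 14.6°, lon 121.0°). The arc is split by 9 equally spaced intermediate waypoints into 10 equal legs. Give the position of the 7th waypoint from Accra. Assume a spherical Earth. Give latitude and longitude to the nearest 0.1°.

≈ lat 20.4°, lon 84.2°

Convert each endpoint to a unit vector on the sphere (x = cos φ cos λ, y = cos φ sin λ, z = sin φ).
The central angle between the endpoints is δ = arccos(p₁·p₂) ≈ 2.065 rad (118.3°).
Interpolate at f = 7/10 with slerp weights a = sin((1−f)δ)/sin δ ≈ 0.660, b = sin(fδ)/sin δ ≈ 1.127.
p = a·p₁ + b·p₂ ≈ (0.095, 0.933, 0.348); φ = arcsin(p_z) ≈ 20.39°, λ = atan2(p_y, p_x) ≈ 84.20°.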